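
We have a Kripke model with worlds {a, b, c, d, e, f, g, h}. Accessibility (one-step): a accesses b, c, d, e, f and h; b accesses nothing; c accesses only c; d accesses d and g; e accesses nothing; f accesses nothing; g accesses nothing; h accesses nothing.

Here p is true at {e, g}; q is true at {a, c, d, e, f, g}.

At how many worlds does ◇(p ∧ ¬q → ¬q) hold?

3

a: successors {b, c, d, e, f, h}; p ∧ ¬q → ¬q there: b:T, c:T, d:T, e:T, f:T, h:T. ✓
b: no successors, so ◇(p ∧ ¬q → ¬q) fails. ✗
c: successors {c}; p ∧ ¬q → ¬q there: c:T. ✓
d: successors {d, g}; p ∧ ¬q → ¬q there: d:T, g:T. ✓
e: no successors, so ◇(p ∧ ¬q → ¬q) fails. ✗
f: no successors, so ◇(p ∧ ¬q → ¬q) fails. ✗
g: no successors, so ◇(p ∧ ¬q → ¬q) fails. ✗
h: no successors, so ◇(p ∧ ¬q → ¬q) fails. ✗
Satisfying worlds: {a, c, d}.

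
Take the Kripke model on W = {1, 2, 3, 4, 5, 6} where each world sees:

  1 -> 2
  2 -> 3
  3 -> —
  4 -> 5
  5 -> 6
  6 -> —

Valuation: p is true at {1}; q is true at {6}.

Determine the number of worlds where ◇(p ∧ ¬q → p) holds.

4

1: successors {2}; p ∧ ¬q → p there: 2:T. ✓
2: successors {3}; p ∧ ¬q → p there: 3:T. ✓
3: no successors, so ◇(p ∧ ¬q → p) fails. ✗
4: successors {5}; p ∧ ¬q → p there: 5:T. ✓
5: successors {6}; p ∧ ¬q → p there: 6:T. ✓
6: no successors, so ◇(p ∧ ¬q → p) fails. ✗
Satisfying worlds: {1, 2, 4, 5}.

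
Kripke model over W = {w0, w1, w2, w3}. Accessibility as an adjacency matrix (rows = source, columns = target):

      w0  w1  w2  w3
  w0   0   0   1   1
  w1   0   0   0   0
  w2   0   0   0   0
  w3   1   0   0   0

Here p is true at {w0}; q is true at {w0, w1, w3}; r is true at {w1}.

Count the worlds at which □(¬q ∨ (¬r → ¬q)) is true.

2

w0: successors {w2, w3}; ¬q ∨ (¬r → ¬q) there: w2:T, w3:F. ✗
w1: no successors, so □(¬q ∨ (¬r → ¬q)) holds vacuously. ✓
w2: no successors, so □(¬q ∨ (¬r → ¬q)) holds vacuously. ✓
w3: successors {w0}; ¬q ∨ (¬r → ¬q) there: w0:F. ✗
Satisfying worlds: {w1, w2}.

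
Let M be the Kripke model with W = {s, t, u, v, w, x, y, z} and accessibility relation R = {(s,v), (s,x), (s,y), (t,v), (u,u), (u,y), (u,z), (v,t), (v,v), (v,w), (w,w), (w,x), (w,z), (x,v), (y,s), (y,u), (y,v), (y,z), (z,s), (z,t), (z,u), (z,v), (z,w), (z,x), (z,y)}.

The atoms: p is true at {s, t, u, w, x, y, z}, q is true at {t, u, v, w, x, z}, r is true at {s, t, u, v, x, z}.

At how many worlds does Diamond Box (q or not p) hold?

7

s: successors {v, x, y}; Box (q or not p) there: v:T, x:T, y:F. ✓
t: successors {v}; Box (q or not p) there: v:T. ✓
u: successors {u, y, z}; Box (q or not p) there: u:F, y:F, z:F. ✗
v: successors {t, v, w}; Box (q or not p) there: t:T, v:T, w:T. ✓
w: successors {w, x, z}; Box (q or not p) there: w:T, x:T, z:F. ✓
x: successors {v}; Box (q or not p) there: v:T. ✓
y: successors {s, u, v, z}; Box (q or not p) there: s:F, u:F, v:T, z:F. ✓
z: successors {s, t, u, v, w, x, y}; Box (q or not p) there: s:F, t:T, u:F, v:T, w:T, x:T, y:F. ✓
Satisfying worlds: {s, t, v, w, x, y, z}.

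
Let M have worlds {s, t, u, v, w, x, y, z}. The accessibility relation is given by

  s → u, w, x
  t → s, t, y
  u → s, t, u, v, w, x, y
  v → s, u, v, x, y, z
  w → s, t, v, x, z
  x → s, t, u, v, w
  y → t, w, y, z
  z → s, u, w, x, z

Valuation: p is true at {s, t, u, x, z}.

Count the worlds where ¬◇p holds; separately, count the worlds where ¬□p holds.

For ¬◇p:
s: ◇p is T. ✗
t: ◇p is T. ✗
u: ◇p is T. ✗
v: ◇p is T. ✗
w: ◇p is T. ✗
x: ◇p is T. ✗
y: ◇p is T. ✗
z: ◇p is T. ✗
— 0 worlds.
For ¬□p:
s: □p is F. ✓
t: □p is F. ✓
u: □p is F. ✓
v: □p is F. ✓
w: □p is F. ✓
x: □p is F. ✓
y: □p is F. ✓
z: □p is F. ✓
— 8 worlds.

0 and 8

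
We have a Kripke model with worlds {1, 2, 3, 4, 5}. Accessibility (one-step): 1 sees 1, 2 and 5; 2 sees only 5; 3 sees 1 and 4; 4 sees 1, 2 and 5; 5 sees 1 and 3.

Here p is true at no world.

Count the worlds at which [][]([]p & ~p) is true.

1: successors {1, 2, 5}; []([]p & ~p) there: 1:F, 2:F, 5:F. ✗
2: successors {5}; []([]p & ~p) there: 5:F. ✗
3: successors {1, 4}; []([]p & ~p) there: 1:F, 4:F. ✗
4: successors {1, 2, 5}; []([]p & ~p) there: 1:F, 2:F, 5:F. ✗
5: successors {1, 3}; []([]p & ~p) there: 1:F, 3:F. ✗
Satisfying worlds: ∅.

0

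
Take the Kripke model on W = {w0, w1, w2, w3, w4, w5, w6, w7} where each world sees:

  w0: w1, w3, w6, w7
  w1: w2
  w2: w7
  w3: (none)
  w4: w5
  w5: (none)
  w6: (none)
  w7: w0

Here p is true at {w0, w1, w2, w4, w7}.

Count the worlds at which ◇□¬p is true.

w0: successors {w1, w3, w6, w7}; □¬p there: w1:F, w3:T, w6:T, w7:F. ✓
w1: successors {w2}; □¬p there: w2:F. ✗
w2: successors {w7}; □¬p there: w7:F. ✗
w3: no successors, so ◇□¬p fails. ✗
w4: successors {w5}; □¬p there: w5:T. ✓
w5: no successors, so ◇□¬p fails. ✗
w6: no successors, so ◇□¬p fails. ✗
w7: successors {w0}; □¬p there: w0:F. ✗
Satisfying worlds: {w0, w4}.

2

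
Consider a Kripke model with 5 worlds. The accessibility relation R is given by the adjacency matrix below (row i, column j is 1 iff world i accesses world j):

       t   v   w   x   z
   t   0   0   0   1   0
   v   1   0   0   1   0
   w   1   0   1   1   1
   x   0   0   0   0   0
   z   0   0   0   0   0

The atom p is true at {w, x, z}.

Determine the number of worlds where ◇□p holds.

t: successors {x}; □p there: x:T. ✓
v: successors {t, x}; □p there: t:T, x:T. ✓
w: successors {t, w, x, z}; □p there: t:T, w:F, x:T, z:T. ✓
x: no successors, so ◇□p fails. ✗
z: no successors, so ◇□p fails. ✗
Satisfying worlds: {t, v, w}.

3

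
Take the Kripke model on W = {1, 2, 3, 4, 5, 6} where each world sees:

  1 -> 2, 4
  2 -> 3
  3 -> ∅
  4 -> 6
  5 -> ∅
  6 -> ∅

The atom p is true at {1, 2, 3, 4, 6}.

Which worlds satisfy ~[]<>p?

{2, 4}

1: []<>p is T. ✗
2: []<>p is F. ✓
3: []<>p is T. ✗
4: []<>p is F. ✓
5: []<>p is T. ✗
6: []<>p is T. ✗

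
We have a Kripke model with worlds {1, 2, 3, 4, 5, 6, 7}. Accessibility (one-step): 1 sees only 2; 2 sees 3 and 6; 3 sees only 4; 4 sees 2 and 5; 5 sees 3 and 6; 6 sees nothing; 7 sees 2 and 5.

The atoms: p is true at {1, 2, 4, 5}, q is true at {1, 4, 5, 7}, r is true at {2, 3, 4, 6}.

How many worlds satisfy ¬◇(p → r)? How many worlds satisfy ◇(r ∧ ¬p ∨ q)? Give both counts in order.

For ¬◇(p → r):
1: ◇(p → r) is T. ✗
2: ◇(p → r) is T. ✗
3: ◇(p → r) is T. ✗
4: ◇(p → r) is T. ✗
5: ◇(p → r) is T. ✗
6: ◇(p → r) is F. ✓
7: ◇(p → r) is T. ✗
— 1 world.
For ◇(r ∧ ¬p ∨ q):
1: successors {2}; r ∧ ¬p ∨ q there: 2:F. ✗
2: successors {3, 6}; r ∧ ¬p ∨ q there: 3:T, 6:T. ✓
3: successors {4}; r ∧ ¬p ∨ q there: 4:T. ✓
4: successors {2, 5}; r ∧ ¬p ∨ q there: 2:F, 5:T. ✓
5: successors {3, 6}; r ∧ ¬p ∨ q there: 3:T, 6:T. ✓
6: no successors, so ◇(r ∧ ¬p ∨ q) fails. ✗
7: successors {2, 5}; r ∧ ¬p ∨ q there: 2:F, 5:T. ✓
— 5 worlds.

1 and 5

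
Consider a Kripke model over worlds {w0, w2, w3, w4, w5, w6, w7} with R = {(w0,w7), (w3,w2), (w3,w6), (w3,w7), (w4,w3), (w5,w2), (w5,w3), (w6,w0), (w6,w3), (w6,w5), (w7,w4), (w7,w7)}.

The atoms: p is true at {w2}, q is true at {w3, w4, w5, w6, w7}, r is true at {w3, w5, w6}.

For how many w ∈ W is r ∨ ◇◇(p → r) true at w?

6

w0: r is F, ◇◇(p → r) is T. ✓
w2: r is F, ◇◇(p → r) is F. ✗
w3: r is T, ◇◇(p → r) is T. ✓
w4: r is F, ◇◇(p → r) is T. ✓
w5: r is T, ◇◇(p → r) is T. ✓
w6: r is T, ◇◇(p → r) is T. ✓
w7: r is F, ◇◇(p → r) is T. ✓
Satisfying worlds: {w0, w3, w4, w5, w6, w7}.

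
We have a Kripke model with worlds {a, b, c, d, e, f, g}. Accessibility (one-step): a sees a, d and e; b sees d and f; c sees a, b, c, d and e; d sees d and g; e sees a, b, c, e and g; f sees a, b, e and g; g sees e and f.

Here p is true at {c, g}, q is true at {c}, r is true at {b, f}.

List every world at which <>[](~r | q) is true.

{a, b, c, d, e, f}

a: successors {a, d, e}; [](~r | q) there: a:T, d:T, e:F. ✓
b: successors {d, f}; [](~r | q) there: d:T, f:F. ✓
c: successors {a, b, c, d, e}; [](~r | q) there: a:T, b:F, c:F, d:T, e:F. ✓
d: successors {d, g}; [](~r | q) there: d:T, g:F. ✓
e: successors {a, b, c, e, g}; [](~r | q) there: a:T, b:F, c:F, e:F, g:F. ✓
f: successors {a, b, e, g}; [](~r | q) there: a:T, b:F, e:F, g:F. ✓
g: successors {e, f}; [](~r | q) there: e:F, f:F. ✗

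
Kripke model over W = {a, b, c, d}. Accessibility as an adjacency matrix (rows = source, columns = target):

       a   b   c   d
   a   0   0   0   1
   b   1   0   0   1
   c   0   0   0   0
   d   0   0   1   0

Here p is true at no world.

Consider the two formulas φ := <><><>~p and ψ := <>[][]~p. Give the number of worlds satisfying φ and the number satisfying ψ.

For <><><>~p:
a: successors {d}; <><>~p there: d:F. ✗
b: successors {a, d}; <><>~p there: a:T, d:F. ✓
c: no successors, so <><><>~p fails. ✗
d: successors {c}; <><>~p there: c:F. ✗
— 1 world.
For <>[][]~p:
a: successors {d}; [][]~p there: d:T. ✓
b: successors {a, d}; [][]~p there: a:T, d:T. ✓
c: no successors, so <>[][]~p fails. ✗
d: successors {c}; [][]~p there: c:T. ✓
— 3 worlds.

1 and 3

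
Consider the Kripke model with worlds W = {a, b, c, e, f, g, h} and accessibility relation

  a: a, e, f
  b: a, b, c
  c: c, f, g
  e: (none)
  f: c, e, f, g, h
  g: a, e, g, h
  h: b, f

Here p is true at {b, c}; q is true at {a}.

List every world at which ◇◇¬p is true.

{a, b, c, f, g, h}

a: successors {a, e, f}; ◇¬p there: a:T, e:F, f:T. ✓
b: successors {a, b, c}; ◇¬p there: a:T, b:T, c:T. ✓
c: successors {c, f, g}; ◇¬p there: c:T, f:T, g:T. ✓
e: no successors, so ◇◇¬p fails. ✗
f: successors {c, e, f, g, h}; ◇¬p there: c:T, e:F, f:T, g:T, h:T. ✓
g: successors {a, e, g, h}; ◇¬p there: a:T, e:F, g:T, h:T. ✓
h: successors {b, f}; ◇¬p there: b:T, f:T. ✓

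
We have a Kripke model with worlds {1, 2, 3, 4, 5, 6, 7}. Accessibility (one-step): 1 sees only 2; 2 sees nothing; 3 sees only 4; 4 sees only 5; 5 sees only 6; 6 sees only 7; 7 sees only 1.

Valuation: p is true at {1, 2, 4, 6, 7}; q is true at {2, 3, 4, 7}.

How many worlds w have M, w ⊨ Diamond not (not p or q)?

1: successors {2}; not (not p or q) there: 2:F. ✗
2: no successors, so Diamond not (not p or q) fails. ✗
3: successors {4}; not (not p or q) there: 4:F. ✗
4: successors {5}; not (not p or q) there: 5:F. ✗
5: successors {6}; not (not p or q) there: 6:T. ✓
6: successors {7}; not (not p or q) there: 7:F. ✗
7: successors {1}; not (not p or q) there: 1:T. ✓
Satisfying worlds: {5, 7}.

2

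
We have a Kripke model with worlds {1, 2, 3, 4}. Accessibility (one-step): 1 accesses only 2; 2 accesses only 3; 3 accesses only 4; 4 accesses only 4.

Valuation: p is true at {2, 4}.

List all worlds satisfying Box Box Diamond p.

{1, 2, 3, 4}

1: successors {2}; Box Diamond p there: 2:T. ✓
2: successors {3}; Box Diamond p there: 3:T. ✓
3: successors {4}; Box Diamond p there: 4:T. ✓
4: successors {4}; Box Diamond p there: 4:T. ✓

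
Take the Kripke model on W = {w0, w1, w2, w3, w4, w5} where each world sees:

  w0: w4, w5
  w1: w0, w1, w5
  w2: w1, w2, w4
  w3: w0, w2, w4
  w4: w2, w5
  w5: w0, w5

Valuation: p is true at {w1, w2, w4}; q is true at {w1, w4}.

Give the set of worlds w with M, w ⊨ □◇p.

{w2, w3}

w0: successors {w4, w5}; ◇p there: w4:T, w5:F. ✗
w1: successors {w0, w1, w5}; ◇p there: w0:T, w1:T, w5:F. ✗
w2: successors {w1, w2, w4}; ◇p there: w1:T, w2:T, w4:T. ✓
w3: successors {w0, w2, w4}; ◇p there: w0:T, w2:T, w4:T. ✓
w4: successors {w2, w5}; ◇p there: w2:T, w5:F. ✗
w5: successors {w0, w5}; ◇p there: w0:T, w5:F. ✗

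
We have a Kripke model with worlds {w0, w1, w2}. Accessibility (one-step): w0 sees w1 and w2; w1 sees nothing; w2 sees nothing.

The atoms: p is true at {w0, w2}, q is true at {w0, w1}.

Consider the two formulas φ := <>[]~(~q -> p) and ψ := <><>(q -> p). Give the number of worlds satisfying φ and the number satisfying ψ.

1 and 0

For <>[]~(~q -> p):
w0: successors {w1, w2}; []~(~q -> p) there: w1:T, w2:T. ✓
w1: no successors, so <>[]~(~q -> p) fails. ✗
w2: no successors, so <>[]~(~q -> p) fails. ✗
— 1 world.
For <><>(q -> p):
w0: successors {w1, w2}; <>(q -> p) there: w1:F, w2:F. ✗
w1: no successors, so <><>(q -> p) fails. ✗
w2: no successors, so <><>(q -> p) fails. ✗
— 0 worlds.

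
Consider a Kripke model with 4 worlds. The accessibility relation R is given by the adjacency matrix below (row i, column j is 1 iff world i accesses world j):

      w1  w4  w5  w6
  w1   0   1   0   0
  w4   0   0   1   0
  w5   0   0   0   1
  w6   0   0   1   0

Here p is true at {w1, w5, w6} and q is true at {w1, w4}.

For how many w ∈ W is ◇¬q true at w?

w1: successors {w4}; ¬q there: w4:F. ✗
w4: successors {w5}; ¬q there: w5:T. ✓
w5: successors {w6}; ¬q there: w6:T. ✓
w6: successors {w5}; ¬q there: w5:T. ✓
Satisfying worlds: {w4, w5, w6}.

3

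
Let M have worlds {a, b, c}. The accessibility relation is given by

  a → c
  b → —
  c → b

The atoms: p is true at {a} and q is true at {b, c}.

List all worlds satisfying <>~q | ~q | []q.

{a, b, c}

a: <>~q | ~q is T, []q is T. ✓
b: <>~q | ~q is F, []q is T. ✓
c: <>~q | ~q is F, []q is T. ✓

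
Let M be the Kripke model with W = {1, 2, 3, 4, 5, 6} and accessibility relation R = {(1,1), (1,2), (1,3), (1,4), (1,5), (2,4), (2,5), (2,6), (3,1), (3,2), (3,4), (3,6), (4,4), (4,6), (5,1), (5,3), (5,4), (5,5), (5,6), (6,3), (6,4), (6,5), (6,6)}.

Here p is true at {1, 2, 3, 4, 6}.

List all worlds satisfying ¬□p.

{1, 2, 5, 6}

1: □p is F. ✓
2: □p is F. ✓
3: □p is T. ✗
4: □p is T. ✗
5: □p is F. ✓
6: □p is F. ✓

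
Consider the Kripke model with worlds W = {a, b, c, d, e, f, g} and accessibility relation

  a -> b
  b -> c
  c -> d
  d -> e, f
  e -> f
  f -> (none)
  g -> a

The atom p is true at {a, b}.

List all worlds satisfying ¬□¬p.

a: □¬p is F. ✓
b: □¬p is T. ✗
c: □¬p is T. ✗
d: □¬p is T. ✗
e: □¬p is T. ✗
f: □¬p is T. ✗
g: □¬p is F. ✓

{a, g}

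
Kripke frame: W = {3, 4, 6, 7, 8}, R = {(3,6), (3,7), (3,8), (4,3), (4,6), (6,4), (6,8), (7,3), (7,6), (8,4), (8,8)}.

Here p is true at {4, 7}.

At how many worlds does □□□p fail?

5

3: successors {6, 7, 8}; □□p there: 6:F, 7:F, 8:F. ✗
4: successors {3, 6}; □□p there: 3:F, 6:F. ✗
6: successors {4, 8}; □□p there: 4:F, 8:F. ✗
7: successors {3, 6}; □□p there: 3:F, 6:F. ✗
8: successors {4, 8}; □□p there: 4:F, 8:F. ✗
Satisfying worlds: ∅.
So □□□p fails at the other 5 worlds.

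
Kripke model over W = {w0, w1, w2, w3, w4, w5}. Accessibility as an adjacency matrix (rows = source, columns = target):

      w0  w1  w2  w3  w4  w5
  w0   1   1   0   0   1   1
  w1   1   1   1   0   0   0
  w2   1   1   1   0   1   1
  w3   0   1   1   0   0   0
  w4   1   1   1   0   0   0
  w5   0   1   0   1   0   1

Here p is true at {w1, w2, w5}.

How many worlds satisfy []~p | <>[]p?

w0: []~p is F, <>[]p is F. ✗
w1: []~p is F, <>[]p is F. ✗
w2: []~p is F, <>[]p is F. ✗
w3: []~p is F, <>[]p is F. ✗
w4: []~p is F, <>[]p is F. ✗
w5: []~p is F, <>[]p is T. ✓
Satisfying worlds: {w5}.

1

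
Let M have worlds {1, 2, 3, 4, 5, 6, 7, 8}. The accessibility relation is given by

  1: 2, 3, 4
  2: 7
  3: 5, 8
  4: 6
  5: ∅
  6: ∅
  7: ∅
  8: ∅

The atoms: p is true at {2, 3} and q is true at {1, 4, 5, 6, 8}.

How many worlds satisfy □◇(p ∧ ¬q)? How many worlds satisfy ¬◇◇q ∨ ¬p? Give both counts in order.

For □◇(p ∧ ¬q):
1: successors {2, 3, 4}; ◇(p ∧ ¬q) there: 2:F, 3:F, 4:F. ✗
2: successors {7}; ◇(p ∧ ¬q) there: 7:F. ✗
3: successors {5, 8}; ◇(p ∧ ¬q) there: 5:F, 8:F. ✗
4: successors {6}; ◇(p ∧ ¬q) there: 6:F. ✗
5: no successors, so □◇(p ∧ ¬q) holds vacuously. ✓
6: no successors, so □◇(p ∧ ¬q) holds vacuously. ✓
7: no successors, so □◇(p ∧ ¬q) holds vacuously. ✓
8: no successors, so □◇(p ∧ ¬q) holds vacuously. ✓
— 4 worlds.
For ¬◇◇q ∨ ¬p:
1: ¬◇◇q is F, ¬p is T. ✓
2: ¬◇◇q is T, ¬p is F. ✓
3: ¬◇◇q is T, ¬p is F. ✓
4: ¬◇◇q is T, ¬p is T. ✓
5: ¬◇◇q is T, ¬p is T. ✓
6: ¬◇◇q is T, ¬p is T. ✓
7: ¬◇◇q is T, ¬p is T. ✓
8: ¬◇◇q is T, ¬p is T. ✓
— 8 worlds.

4 and 8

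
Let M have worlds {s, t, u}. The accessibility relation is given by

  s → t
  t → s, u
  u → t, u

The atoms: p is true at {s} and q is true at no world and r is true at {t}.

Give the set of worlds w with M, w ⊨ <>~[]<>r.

s: successors {t}; ~[]<>r there: t:F. ✗
t: successors {s, u}; ~[]<>r there: s:T, u:T. ✓
u: successors {t, u}; ~[]<>r there: t:F, u:T. ✓

{t, u}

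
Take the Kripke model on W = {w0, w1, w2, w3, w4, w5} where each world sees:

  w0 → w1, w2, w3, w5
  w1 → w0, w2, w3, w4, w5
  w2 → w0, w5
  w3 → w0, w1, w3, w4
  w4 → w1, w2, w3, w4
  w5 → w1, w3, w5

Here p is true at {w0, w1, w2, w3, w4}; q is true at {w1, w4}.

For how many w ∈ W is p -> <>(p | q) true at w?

6

w0: p is T, <>(p | q) is T. ✓
w1: p is T, <>(p | q) is T. ✓
w2: p is T, <>(p | q) is T. ✓
w3: p is T, <>(p | q) is T. ✓
w4: p is T, <>(p | q) is T. ✓
w5: p is F, <>(p | q) is T. ✓
Satisfying worlds: {w0, w1, w2, w3, w4, w5}.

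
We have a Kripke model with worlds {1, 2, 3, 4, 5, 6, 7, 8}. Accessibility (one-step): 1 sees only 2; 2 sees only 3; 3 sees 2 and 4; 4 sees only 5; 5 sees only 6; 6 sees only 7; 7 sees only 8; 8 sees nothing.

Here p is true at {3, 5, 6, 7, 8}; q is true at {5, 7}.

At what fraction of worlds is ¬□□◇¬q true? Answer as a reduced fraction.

1: □□◇¬q is T. ✗
2: □□◇¬q is F. ✓
3: □□◇¬q is T. ✗
4: □□◇¬q is F. ✓
5: □□◇¬q is T. ✗
6: □□◇¬q is F. ✓
7: □□◇¬q is T. ✗
8: □□◇¬q is T. ✗
That's 3 of 8 worlds, so 3/8.

3/8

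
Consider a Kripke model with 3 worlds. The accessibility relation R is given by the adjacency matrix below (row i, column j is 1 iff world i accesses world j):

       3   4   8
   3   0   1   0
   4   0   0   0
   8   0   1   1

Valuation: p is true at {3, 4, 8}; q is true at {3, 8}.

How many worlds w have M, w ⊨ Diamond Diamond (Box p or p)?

1

3: successors {4}; Diamond (Box p or p) there: 4:F. ✗
4: no successors, so Diamond Diamond (Box p or p) fails. ✗
8: successors {4, 8}; Diamond (Box p or p) there: 4:F, 8:T. ✓
Satisfying worlds: {8}.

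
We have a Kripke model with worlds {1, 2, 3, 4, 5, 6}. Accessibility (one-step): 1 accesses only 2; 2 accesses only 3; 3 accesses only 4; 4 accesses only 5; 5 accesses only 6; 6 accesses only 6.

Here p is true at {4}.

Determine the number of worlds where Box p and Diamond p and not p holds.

1: Box p is F, Diamond p and not p is F. ✗
2: Box p is F, Diamond p and not p is F. ✗
3: Box p is T, Diamond p and not p is T. ✓
4: Box p is F, Diamond p and not p is F. ✗
5: Box p is F, Diamond p and not p is F. ✗
6: Box p is F, Diamond p and not p is F. ✗
Satisfying worlds: {3}.

1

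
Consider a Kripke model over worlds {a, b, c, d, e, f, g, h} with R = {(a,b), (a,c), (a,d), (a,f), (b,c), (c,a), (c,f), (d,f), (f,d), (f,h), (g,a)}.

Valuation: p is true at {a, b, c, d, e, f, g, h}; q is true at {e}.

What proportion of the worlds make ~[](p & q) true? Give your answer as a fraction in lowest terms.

a: [](p & q) is F. ✓
b: [](p & q) is F. ✓
c: [](p & q) is F. ✓
d: [](p & q) is F. ✓
e: [](p & q) is T. ✗
f: [](p & q) is F. ✓
g: [](p & q) is F. ✓
h: [](p & q) is T. ✗
That's 6 of 8 worlds, so 6/8 = 3/4.

3/4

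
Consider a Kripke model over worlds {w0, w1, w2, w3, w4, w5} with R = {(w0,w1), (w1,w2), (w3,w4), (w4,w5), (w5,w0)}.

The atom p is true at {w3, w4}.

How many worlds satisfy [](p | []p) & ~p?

2

w0: [](p | []p) is F, ~p is T. ✗
w1: [](p | []p) is T, ~p is T. ✓
w2: [](p | []p) is T, ~p is T. ✓
w3: [](p | []p) is T, ~p is F. ✗
w4: [](p | []p) is F, ~p is F. ✗
w5: [](p | []p) is F, ~p is T. ✗
Satisfying worlds: {w1, w2}.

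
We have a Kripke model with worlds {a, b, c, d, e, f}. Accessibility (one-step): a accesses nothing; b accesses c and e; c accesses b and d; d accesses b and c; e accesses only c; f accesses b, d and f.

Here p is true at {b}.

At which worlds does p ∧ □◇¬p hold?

{b}

a: p is F, □◇¬p is T. ✗
b: p is T, □◇¬p is T. ✓
c: p is F, □◇¬p is T. ✗
d: p is F, □◇¬p is T. ✗
e: p is F, □◇¬p is T. ✗
f: p is F, □◇¬p is T. ✗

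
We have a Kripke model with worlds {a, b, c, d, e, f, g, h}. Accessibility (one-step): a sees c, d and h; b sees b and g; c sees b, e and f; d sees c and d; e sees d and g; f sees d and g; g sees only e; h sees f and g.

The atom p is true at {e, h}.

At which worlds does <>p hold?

{a, c, g}

a: successors {c, d, h}; p there: c:F, d:F, h:T. ✓
b: successors {b, g}; p there: b:F, g:F. ✗
c: successors {b, e, f}; p there: b:F, e:T, f:F. ✓
d: successors {c, d}; p there: c:F, d:F. ✗
e: successors {d, g}; p there: d:F, g:F. ✗
f: successors {d, g}; p there: d:F, g:F. ✗
g: successors {e}; p there: e:T. ✓
h: successors {f, g}; p there: f:F, g:F. ✗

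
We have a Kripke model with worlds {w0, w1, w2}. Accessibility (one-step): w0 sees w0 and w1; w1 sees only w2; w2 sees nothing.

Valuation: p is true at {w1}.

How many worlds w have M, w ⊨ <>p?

1

w0: successors {w0, w1}; p there: w0:F, w1:T. ✓
w1: successors {w2}; p there: w2:F. ✗
w2: no successors, so <>p fails. ✗
Satisfying worlds: {w0}.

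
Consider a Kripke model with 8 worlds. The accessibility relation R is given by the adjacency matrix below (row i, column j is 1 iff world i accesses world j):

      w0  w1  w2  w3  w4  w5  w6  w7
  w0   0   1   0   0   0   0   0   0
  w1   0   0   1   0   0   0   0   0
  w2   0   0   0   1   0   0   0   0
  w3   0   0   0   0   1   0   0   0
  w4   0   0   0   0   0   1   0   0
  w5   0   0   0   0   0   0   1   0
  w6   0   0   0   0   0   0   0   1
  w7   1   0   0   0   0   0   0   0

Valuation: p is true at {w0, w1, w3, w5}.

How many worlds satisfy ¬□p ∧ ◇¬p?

4

w0: ¬□p is F, ◇¬p is F. ✗
w1: ¬□p is T, ◇¬p is T. ✓
w2: ¬□p is F, ◇¬p is F. ✗
w3: ¬□p is T, ◇¬p is T. ✓
w4: ¬□p is F, ◇¬p is F. ✗
w5: ¬□p is T, ◇¬p is T. ✓
w6: ¬□p is T, ◇¬p is T. ✓
w7: ¬□p is F, ◇¬p is F. ✗
Satisfying worlds: {w1, w3, w5, w6}.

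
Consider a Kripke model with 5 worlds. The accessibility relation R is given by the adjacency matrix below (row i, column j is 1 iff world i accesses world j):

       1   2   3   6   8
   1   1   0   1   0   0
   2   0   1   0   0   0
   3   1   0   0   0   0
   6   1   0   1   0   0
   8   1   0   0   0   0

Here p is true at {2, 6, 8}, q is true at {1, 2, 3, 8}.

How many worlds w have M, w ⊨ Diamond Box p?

1: successors {1, 3}; Box p there: 1:F, 3:F. ✗
2: successors {2}; Box p there: 2:T. ✓
3: successors {1}; Box p there: 1:F. ✗
6: successors {1, 3}; Box p there: 1:F, 3:F. ✗
8: successors {1}; Box p there: 1:F. ✗
Satisfying worlds: {2}.

1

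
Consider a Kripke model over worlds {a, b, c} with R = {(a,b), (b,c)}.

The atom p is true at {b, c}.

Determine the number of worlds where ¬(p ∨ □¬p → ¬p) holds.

2

a: p ∨ □¬p → ¬p is T. ✗
b: p ∨ □¬p → ¬p is F. ✓
c: p ∨ □¬p → ¬p is F. ✓
Satisfying worlds: {b, c}.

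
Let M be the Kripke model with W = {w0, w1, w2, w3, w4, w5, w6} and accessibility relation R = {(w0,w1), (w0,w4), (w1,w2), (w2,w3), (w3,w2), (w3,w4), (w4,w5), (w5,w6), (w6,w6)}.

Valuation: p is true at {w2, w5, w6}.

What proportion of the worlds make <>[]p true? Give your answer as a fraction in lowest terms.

w0: successors {w1, w4}; []p there: w1:T, w4:T. ✓
w1: successors {w2}; []p there: w2:F. ✗
w2: successors {w3}; []p there: w3:F. ✗
w3: successors {w2, w4}; []p there: w2:F, w4:T. ✓
w4: successors {w5}; []p there: w5:T. ✓
w5: successors {w6}; []p there: w6:T. ✓
w6: successors {w6}; []p there: w6:T. ✓
That's 5 of 7 worlds, so 5/7.

5/7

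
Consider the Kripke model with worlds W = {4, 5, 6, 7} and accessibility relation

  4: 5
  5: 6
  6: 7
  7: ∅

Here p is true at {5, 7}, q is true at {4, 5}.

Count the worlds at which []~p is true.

2

4: successors {5}; ~p there: 5:F. ✗
5: successors {6}; ~p there: 6:T. ✓
6: successors {7}; ~p there: 7:F. ✗
7: no successors, so []~p holds vacuously. ✓
Satisfying worlds: {5, 7}.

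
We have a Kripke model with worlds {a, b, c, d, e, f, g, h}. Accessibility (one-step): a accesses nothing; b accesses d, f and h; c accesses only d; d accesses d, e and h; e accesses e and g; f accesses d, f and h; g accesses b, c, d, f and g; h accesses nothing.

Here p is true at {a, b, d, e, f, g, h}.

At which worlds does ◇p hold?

{b, c, d, e, f, g}

a: no successors, so ◇p fails. ✗
b: successors {d, f, h}; p there: d:T, f:T, h:T. ✓
c: successors {d}; p there: d:T. ✓
d: successors {d, e, h}; p there: d:T, e:T, h:T. ✓
e: successors {e, g}; p there: e:T, g:T. ✓
f: successors {d, f, h}; p there: d:T, f:T, h:T. ✓
g: successors {b, c, d, f, g}; p there: b:T, c:F, d:T, f:T, g:T. ✓
h: no successors, so ◇p fails. ✗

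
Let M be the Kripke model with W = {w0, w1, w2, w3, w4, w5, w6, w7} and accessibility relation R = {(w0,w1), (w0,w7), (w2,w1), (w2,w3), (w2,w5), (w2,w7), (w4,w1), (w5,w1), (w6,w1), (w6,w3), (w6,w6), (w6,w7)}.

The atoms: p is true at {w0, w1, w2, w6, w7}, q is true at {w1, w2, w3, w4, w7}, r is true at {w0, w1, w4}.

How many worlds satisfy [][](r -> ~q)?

6

w0: successors {w1, w7}; [](r -> ~q) there: w1:T, w7:T. ✓
w1: no successors, so [][](r -> ~q) holds vacuously. ✓
w2: successors {w1, w3, w5, w7}; [](r -> ~q) there: w1:T, w3:T, w5:F, w7:T. ✗
w3: no successors, so [][](r -> ~q) holds vacuously. ✓
w4: successors {w1}; [](r -> ~q) there: w1:T. ✓
w5: successors {w1}; [](r -> ~q) there: w1:T. ✓
w6: successors {w1, w3, w6, w7}; [](r -> ~q) there: w1:T, w3:T, w6:F, w7:T. ✗
w7: no successors, so [][](r -> ~q) holds vacuously. ✓
Satisfying worlds: {w0, w1, w3, w4, w5, w7}.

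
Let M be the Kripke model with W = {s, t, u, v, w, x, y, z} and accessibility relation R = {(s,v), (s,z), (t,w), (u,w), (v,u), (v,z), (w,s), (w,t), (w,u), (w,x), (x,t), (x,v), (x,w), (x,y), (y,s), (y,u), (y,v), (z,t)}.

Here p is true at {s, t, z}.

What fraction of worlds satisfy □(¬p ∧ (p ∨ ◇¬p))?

s: successors {v, z}; ¬p ∧ (p ∨ ◇¬p) there: v:T, z:F. ✗
t: successors {w}; ¬p ∧ (p ∨ ◇¬p) there: w:T. ✓
u: successors {w}; ¬p ∧ (p ∨ ◇¬p) there: w:T. ✓
v: successors {u, z}; ¬p ∧ (p ∨ ◇¬p) there: u:T, z:F. ✗
w: successors {s, t, u, x}; ¬p ∧ (p ∨ ◇¬p) there: s:F, t:F, u:T, x:T. ✗
x: successors {t, v, w, y}; ¬p ∧ (p ∨ ◇¬p) there: t:F, v:T, w:T, y:T. ✗
y: successors {s, u, v}; ¬p ∧ (p ∨ ◇¬p) there: s:F, u:T, v:T. ✗
z: successors {t}; ¬p ∧ (p ∨ ◇¬p) there: t:F. ✗
That's 2 of 8 worlds, so 2/8 = 1/4.

1/4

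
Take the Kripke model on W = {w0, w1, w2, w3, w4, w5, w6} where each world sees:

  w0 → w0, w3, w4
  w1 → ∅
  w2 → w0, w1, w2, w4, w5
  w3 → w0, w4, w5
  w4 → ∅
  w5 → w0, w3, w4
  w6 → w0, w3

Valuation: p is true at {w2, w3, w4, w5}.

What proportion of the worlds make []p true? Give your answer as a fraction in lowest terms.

2/7

w0: successors {w0, w3, w4}; p there: w0:F, w3:T, w4:T. ✗
w1: no successors, so []p holds vacuously. ✓
w2: successors {w0, w1, w2, w4, w5}; p there: w0:F, w1:F, w2:T, w4:T, w5:T. ✗
w3: successors {w0, w4, w5}; p there: w0:F, w4:T, w5:T. ✗
w4: no successors, so []p holds vacuously. ✓
w5: successors {w0, w3, w4}; p there: w0:F, w3:T, w4:T. ✗
w6: successors {w0, w3}; p there: w0:F, w3:T. ✗
That's 2 of 7 worlds, so 2/7.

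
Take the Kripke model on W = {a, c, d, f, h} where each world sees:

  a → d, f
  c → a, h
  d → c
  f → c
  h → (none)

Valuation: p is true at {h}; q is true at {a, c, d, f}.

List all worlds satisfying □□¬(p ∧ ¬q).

a: successors {d, f}; □¬(p ∧ ¬q) there: d:T, f:T. ✓
c: successors {a, h}; □¬(p ∧ ¬q) there: a:T, h:T. ✓
d: successors {c}; □¬(p ∧ ¬q) there: c:F. ✗
f: successors {c}; □¬(p ∧ ¬q) there: c:F. ✗
h: no successors, so □□¬(p ∧ ¬q) holds vacuously. ✓

{a, c, h}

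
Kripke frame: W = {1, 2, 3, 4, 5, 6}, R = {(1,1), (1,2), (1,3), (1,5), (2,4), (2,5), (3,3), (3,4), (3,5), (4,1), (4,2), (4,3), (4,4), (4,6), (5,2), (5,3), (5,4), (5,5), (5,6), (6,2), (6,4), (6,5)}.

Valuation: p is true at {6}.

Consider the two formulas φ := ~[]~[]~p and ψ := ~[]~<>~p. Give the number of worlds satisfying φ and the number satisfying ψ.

5 and 6

For ~[]~[]~p:
1: []~[]~p is F. ✓
2: []~[]~p is T. ✗
3: []~[]~p is F. ✓
4: []~[]~p is F. ✓
5: []~[]~p is F. ✓
6: []~[]~p is F. ✓
— 5 worlds.
For ~[]~<>~p:
1: []~<>~p is F. ✓
2: []~<>~p is F. ✓
3: []~<>~p is F. ✓
4: []~<>~p is F. ✓
5: []~<>~p is F. ✓
6: []~<>~p is F. ✓
— 6 worlds.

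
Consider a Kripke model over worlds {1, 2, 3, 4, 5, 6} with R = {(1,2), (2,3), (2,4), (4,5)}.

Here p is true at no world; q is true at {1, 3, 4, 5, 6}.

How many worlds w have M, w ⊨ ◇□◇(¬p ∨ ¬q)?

2

1: successors {2}; □◇(¬p ∨ ¬q) there: 2:F. ✗
2: successors {3, 4}; □◇(¬p ∨ ¬q) there: 3:T, 4:F. ✓
3: no successors, so ◇□◇(¬p ∨ ¬q) fails. ✗
4: successors {5}; □◇(¬p ∨ ¬q) there: 5:T. ✓
5: no successors, so ◇□◇(¬p ∨ ¬q) fails. ✗
6: no successors, so ◇□◇(¬p ∨ ¬q) fails. ✗
Satisfying worlds: {2, 4}.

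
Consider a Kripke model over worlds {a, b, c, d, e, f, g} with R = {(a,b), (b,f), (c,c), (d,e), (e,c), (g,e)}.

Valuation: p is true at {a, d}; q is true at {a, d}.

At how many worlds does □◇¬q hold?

6

a: successors {b}; ◇¬q there: b:T. ✓
b: successors {f}; ◇¬q there: f:F. ✗
c: successors {c}; ◇¬q there: c:T. ✓
d: successors {e}; ◇¬q there: e:T. ✓
e: successors {c}; ◇¬q there: c:T. ✓
f: no successors, so □◇¬q holds vacuously. ✓
g: successors {e}; ◇¬q there: e:T. ✓
Satisfying worlds: {a, c, d, e, f, g}.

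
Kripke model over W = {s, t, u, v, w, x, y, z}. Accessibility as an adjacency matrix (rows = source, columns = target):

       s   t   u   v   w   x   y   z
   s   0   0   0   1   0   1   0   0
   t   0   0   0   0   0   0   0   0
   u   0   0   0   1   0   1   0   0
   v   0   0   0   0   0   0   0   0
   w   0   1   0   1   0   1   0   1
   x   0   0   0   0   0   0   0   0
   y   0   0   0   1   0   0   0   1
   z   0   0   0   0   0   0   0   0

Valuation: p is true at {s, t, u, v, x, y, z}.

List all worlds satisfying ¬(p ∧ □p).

{w}

s: p ∧ □p is T. ✗
t: p ∧ □p is T. ✗
u: p ∧ □p is T. ✗
v: p ∧ □p is T. ✗
w: p ∧ □p is F. ✓
x: p ∧ □p is T. ✗
y: p ∧ □p is T. ✗
z: p ∧ □p is T. ✗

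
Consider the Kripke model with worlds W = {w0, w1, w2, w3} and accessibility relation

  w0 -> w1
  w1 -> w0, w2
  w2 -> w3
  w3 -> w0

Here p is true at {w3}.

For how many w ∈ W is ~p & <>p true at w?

w0: ~p is T, <>p is F. ✗
w1: ~p is T, <>p is F. ✗
w2: ~p is T, <>p is T. ✓
w3: ~p is F, <>p is F. ✗
Satisfying worlds: {w2}.

1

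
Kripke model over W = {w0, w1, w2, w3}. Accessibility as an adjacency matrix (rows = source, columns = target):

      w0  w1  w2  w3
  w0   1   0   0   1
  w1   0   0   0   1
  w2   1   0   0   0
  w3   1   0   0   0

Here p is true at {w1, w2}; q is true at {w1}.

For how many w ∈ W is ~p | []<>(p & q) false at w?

w0: ~p is T, []<>(p & q) is F. ✓
w1: ~p is F, []<>(p & q) is F. ✗
w2: ~p is F, []<>(p & q) is F. ✗
w3: ~p is T, []<>(p & q) is F. ✓
Satisfying worlds: {w0, w3}.
So ~p | []<>(p & q) fails at the other 2 worlds.

2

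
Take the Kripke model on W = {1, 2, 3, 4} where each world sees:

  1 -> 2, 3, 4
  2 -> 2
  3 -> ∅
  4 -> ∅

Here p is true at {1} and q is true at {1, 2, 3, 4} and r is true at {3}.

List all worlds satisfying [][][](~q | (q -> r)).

1: successors {2, 3, 4}; [][](~q | (q -> r)) there: 2:F, 3:T, 4:T. ✗
2: successors {2}; [][](~q | (q -> r)) there: 2:F. ✗
3: no successors, so [][][](~q | (q -> r)) holds vacuously. ✓
4: no successors, so [][][](~q | (q -> r)) holds vacuously. ✓

{3, 4}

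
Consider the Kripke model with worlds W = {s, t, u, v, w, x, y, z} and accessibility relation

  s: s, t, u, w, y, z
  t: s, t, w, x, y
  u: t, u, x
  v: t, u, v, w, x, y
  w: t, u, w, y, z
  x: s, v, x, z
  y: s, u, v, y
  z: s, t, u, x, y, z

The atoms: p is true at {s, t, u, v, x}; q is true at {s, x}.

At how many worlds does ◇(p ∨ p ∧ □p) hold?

8

s: successors {s, t, u, w, y, z}; p ∨ p ∧ □p there: s:T, t:T, u:T, w:F, y:F, z:F. ✓
t: successors {s, t, w, x, y}; p ∨ p ∧ □p there: s:T, t:T, w:F, x:T, y:F. ✓
u: successors {t, u, x}; p ∨ p ∧ □p there: t:T, u:T, x:T. ✓
v: successors {t, u, v, w, x, y}; p ∨ p ∧ □p there: t:T, u:T, v:T, w:F, x:T, y:F. ✓
w: successors {t, u, w, y, z}; p ∨ p ∧ □p there: t:T, u:T, w:F, y:F, z:F. ✓
x: successors {s, v, x, z}; p ∨ p ∧ □p there: s:T, v:T, x:T, z:F. ✓
y: successors {s, u, v, y}; p ∨ p ∧ □p there: s:T, u:T, v:T, y:F. ✓
z: successors {s, t, u, x, y, z}; p ∨ p ∧ □p there: s:T, t:T, u:T, x:T, y:F, z:F. ✓
Satisfying worlds: {s, t, u, v, w, x, y, z}.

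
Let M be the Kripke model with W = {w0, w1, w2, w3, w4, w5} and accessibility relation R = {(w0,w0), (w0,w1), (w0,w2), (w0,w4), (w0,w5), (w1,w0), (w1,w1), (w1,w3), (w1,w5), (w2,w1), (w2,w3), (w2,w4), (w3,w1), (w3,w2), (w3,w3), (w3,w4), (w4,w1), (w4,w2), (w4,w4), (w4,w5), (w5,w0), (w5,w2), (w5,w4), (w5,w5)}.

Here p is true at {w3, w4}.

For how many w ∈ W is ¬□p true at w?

6

w0: □p is F. ✓
w1: □p is F. ✓
w2: □p is F. ✓
w3: □p is F. ✓
w4: □p is F. ✓
w5: □p is F. ✓
Satisfying worlds: {w0, w1, w2, w3, w4, w5}.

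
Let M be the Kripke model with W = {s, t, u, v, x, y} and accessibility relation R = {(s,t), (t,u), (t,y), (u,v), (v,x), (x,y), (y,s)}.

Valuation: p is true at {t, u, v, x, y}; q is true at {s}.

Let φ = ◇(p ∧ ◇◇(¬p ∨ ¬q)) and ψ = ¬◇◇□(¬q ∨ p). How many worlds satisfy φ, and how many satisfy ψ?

5 and 1

For ◇(p ∧ ◇◇(¬p ∨ ¬q)):
s: successors {t}; p ∧ ◇◇(¬p ∨ ¬q) there: t:T. ✓
t: successors {u, y}; p ∧ ◇◇(¬p ∨ ¬q) there: u:T, y:T. ✓
u: successors {v}; p ∧ ◇◇(¬p ∨ ¬q) there: v:T. ✓
v: successors {x}; p ∧ ◇◇(¬p ∨ ¬q) there: x:T. ✓
x: successors {y}; p ∧ ◇◇(¬p ∨ ¬q) there: y:T. ✓
y: successors {s}; p ∧ ◇◇(¬p ∨ ¬q) there: s:F. ✗
— 5 worlds.
For ¬◇◇□(¬q ∨ p):
s: ◇◇□(¬q ∨ p) is T. ✗
t: ◇◇□(¬q ∨ p) is T. ✗
u: ◇◇□(¬q ∨ p) is T. ✗
v: ◇◇□(¬q ∨ p) is F. ✓
x: ◇◇□(¬q ∨ p) is T. ✗
y: ◇◇□(¬q ∨ p) is T. ✗
— 1 world.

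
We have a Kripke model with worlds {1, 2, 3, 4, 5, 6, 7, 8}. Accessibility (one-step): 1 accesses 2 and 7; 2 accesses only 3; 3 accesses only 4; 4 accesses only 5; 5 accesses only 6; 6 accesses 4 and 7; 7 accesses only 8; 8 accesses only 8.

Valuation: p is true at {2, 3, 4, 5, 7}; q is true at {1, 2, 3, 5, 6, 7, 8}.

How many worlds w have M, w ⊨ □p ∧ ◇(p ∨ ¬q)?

1: □p is T, ◇(p ∨ ¬q) is T. ✓
2: □p is T, ◇(p ∨ ¬q) is T. ✓
3: □p is T, ◇(p ∨ ¬q) is T. ✓
4: □p is T, ◇(p ∨ ¬q) is T. ✓
5: □p is F, ◇(p ∨ ¬q) is F. ✗
6: □p is T, ◇(p ∨ ¬q) is T. ✓
7: □p is F, ◇(p ∨ ¬q) is F. ✗
8: □p is F, ◇(p ∨ ¬q) is F. ✗
Satisfying worlds: {1, 2, 3, 4, 6}.

5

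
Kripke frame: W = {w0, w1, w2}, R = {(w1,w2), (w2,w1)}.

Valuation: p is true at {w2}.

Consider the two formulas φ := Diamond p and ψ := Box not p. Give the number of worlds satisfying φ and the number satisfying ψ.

For Diamond p:
w0: no successors, so Diamond p fails. ✗
w1: successors {w2}; p there: w2:T. ✓
w2: successors {w1}; p there: w1:F. ✗
— 1 world.
For Box not p:
w0: no successors, so Box not p holds vacuously. ✓
w1: successors {w2}; not p there: w2:F. ✗
w2: successors {w1}; not p there: w1:T. ✓
— 2 worlds.

1 and 2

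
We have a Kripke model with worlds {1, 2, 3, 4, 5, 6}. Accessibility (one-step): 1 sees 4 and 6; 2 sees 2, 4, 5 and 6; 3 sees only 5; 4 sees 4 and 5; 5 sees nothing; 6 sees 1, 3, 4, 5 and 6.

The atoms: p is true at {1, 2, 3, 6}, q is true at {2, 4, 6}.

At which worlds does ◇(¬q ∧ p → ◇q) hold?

1: successors {4, 6}; ¬q ∧ p → ◇q there: 4:T, 6:T. ✓
2: successors {2, 4, 5, 6}; ¬q ∧ p → ◇q there: 2:T, 4:T, 5:T, 6:T. ✓
3: successors {5}; ¬q ∧ p → ◇q there: 5:T. ✓
4: successors {4, 5}; ¬q ∧ p → ◇q there: 4:T, 5:T. ✓
5: no successors, so ◇(¬q ∧ p → ◇q) fails. ✗
6: successors {1, 3, 4, 5, 6}; ¬q ∧ p → ◇q there: 1:T, 3:F, 4:T, 5:T, 6:T. ✓

{1, 2, 3, 4, 6}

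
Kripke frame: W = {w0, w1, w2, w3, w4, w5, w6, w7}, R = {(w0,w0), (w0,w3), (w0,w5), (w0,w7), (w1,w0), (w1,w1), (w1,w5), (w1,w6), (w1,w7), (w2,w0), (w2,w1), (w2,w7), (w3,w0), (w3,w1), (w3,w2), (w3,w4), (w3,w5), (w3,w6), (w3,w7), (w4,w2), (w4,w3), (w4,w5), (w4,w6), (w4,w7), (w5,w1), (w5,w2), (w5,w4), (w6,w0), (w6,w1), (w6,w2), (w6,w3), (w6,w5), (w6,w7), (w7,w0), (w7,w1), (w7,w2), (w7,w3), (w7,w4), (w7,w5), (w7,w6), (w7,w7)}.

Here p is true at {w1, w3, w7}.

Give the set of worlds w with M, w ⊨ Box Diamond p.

w0: successors {w0, w3, w5, w7}; Diamond p there: w0:T, w3:T, w5:T, w7:T. ✓
w1: successors {w0, w1, w5, w6, w7}; Diamond p there: w0:T, w1:T, w5:T, w6:T, w7:T. ✓
w2: successors {w0, w1, w7}; Diamond p there: w0:T, w1:T, w7:T. ✓
w3: successors {w0, w1, w2, w4, w5, w6, w7}; Diamond p there: w0:T, w1:T, w2:T, w4:T, w5:T, w6:T, w7:T. ✓
w4: successors {w2, w3, w5, w6, w7}; Diamond p there: w2:T, w3:T, w5:T, w6:T, w7:T. ✓
w5: successors {w1, w2, w4}; Diamond p there: w1:T, w2:T, w4:T. ✓
w6: successors {w0, w1, w2, w3, w5, w7}; Diamond p there: w0:T, w1:T, w2:T, w3:T, w5:T, w7:T. ✓
w7: successors {w0, w1, w2, w3, w4, w5, w6, w7}; Diamond p there: w0:T, w1:T, w2:T, w3:T, w4:T, w5:T, w6:T, w7:T. ✓

{w0, w1, w2, w3, w4, w5, w6, w7}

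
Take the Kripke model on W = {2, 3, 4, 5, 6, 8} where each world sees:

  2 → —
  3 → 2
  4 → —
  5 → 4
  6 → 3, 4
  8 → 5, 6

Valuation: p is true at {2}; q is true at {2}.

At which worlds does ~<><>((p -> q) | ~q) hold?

{2, 3, 4, 5}

2: <><>((p -> q) | ~q) is F. ✓
3: <><>((p -> q) | ~q) is F. ✓
4: <><>((p -> q) | ~q) is F. ✓
5: <><>((p -> q) | ~q) is F. ✓
6: <><>((p -> q) | ~q) is T. ✗
8: <><>((p -> q) | ~q) is T. ✗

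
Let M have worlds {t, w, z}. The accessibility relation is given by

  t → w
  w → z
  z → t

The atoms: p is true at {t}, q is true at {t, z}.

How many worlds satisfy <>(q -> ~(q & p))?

t: successors {w}; q -> ~(q & p) there: w:T. ✓
w: successors {z}; q -> ~(q & p) there: z:T. ✓
z: successors {t}; q -> ~(q & p) there: t:F. ✗
Satisfying worlds: {t, w}.

2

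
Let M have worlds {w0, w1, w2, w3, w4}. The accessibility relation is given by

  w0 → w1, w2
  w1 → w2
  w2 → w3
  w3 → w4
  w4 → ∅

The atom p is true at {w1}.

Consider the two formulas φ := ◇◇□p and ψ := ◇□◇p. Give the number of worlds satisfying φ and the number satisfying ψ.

For ◇◇□p:
w0: successors {w1, w2}; ◇□p there: w1:F, w2:F. ✗
w1: successors {w2}; ◇□p there: w2:F. ✗
w2: successors {w3}; ◇□p there: w3:T. ✓
w3: successors {w4}; ◇□p there: w4:F. ✗
w4: no successors, so ◇◇□p fails. ✗
— 1 world.
For ◇□◇p:
w0: successors {w1, w2}; □◇p there: w1:F, w2:F. ✗
w1: successors {w2}; □◇p there: w2:F. ✗
w2: successors {w3}; □◇p there: w3:F. ✗
w3: successors {w4}; □◇p there: w4:T. ✓
w4: no successors, so ◇□◇p fails. ✗
— 1 world.

1 and 1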